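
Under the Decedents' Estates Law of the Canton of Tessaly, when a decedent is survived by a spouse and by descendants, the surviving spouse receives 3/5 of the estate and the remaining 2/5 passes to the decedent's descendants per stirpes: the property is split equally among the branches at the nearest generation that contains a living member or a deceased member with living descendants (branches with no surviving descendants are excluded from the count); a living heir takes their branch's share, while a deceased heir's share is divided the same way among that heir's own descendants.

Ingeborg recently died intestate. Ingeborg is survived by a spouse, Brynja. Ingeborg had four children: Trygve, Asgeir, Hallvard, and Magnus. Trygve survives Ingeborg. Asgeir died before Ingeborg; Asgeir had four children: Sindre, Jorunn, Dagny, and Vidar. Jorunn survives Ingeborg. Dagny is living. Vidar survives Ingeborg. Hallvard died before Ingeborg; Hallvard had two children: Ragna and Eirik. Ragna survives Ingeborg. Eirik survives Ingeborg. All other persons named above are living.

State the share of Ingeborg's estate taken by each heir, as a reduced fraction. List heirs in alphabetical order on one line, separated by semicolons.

Brynja 3/5; Dagny 1/40; Eirik 1/20; Jorunn 1/40; Magnus 1/10; Ragna 1/20; Sindre 1/40; Trygve 1/10; Vidar 1/40

Brynja, as surviving spouse, takes 3/5.
The remaining 2/5 passes to Ingeborg's descendants per stirpes.
The 2/5 is divided into 4 equal shares of 1/10 among Trygve, Asgeir, Hallvard, Magnus.
Trygve is living and takes 1/10.
Asgeir predeceased; the 1/10 allotted to Asgeir's branch passes to Asgeir's issue by representation.
The 1/10 is divided into 4 equal shares of 1/40 among Sindre, Jorunn, Dagny, Vidar.
Sindre is living and takes 1/40.
Jorunn is living and takes 1/40.
Dagny is living and takes 1/40.
Vidar is living and takes 1/40.
Hallvard predeceased; the 1/10 allotted to Hallvard's branch passes to Hallvard's issue by representation.
The 1/10 is divided into 2 equal shares of 1/20 among Ragna, Eirik.
Ragna is living and takes 1/20.
Eirik is living and takes 1/20.
Magnus is living and takes 1/10.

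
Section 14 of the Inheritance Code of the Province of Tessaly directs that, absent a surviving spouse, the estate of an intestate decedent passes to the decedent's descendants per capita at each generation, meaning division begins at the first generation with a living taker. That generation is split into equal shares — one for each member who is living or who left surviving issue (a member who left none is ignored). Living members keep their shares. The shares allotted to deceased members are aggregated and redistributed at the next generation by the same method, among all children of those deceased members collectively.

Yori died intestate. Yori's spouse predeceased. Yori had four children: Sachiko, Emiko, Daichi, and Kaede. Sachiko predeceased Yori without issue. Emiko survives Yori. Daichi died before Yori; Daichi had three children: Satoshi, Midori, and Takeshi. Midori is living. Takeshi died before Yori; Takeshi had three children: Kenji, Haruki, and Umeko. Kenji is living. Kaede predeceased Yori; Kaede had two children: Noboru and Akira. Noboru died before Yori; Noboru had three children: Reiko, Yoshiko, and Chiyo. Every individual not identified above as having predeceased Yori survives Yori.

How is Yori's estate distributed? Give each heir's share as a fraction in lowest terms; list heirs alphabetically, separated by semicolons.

There is no surviving spouse, so the entire estate passes to Yori's descendants per capita at each generation.
At generation 1 (Emiko, Daichi, Kaede) there are 3 shares of (1)/3 = 1/3 each.
Living: Emiko — each takes 1/3.
Deceased: Daichi and Kaede. Their combined 2/3 is pooled and carried to generation 2.
At generation 2 (Satoshi, Midori, Takeshi, Noboru, Akira) there are 5 shares of (2/3)/5 = 2/15 each.
Living: Satoshi, Midori, and Akira — each takes 2/15.
Deceased: Takeshi and Noboru. Their combined 4/15 is pooled and carried to generation 3.
At generation 3 (Kenji, Haruki, Umeko, Reiko, Yoshiko, Chiyo) there are 6 shares of (4/15)/6 = 2/45 each.
Living: Kenji, Haruki, Umeko, Reiko, Yoshiko, and Chiyo — each takes 2/45.

Akira 2/15; Chiyo 2/45; Emiko 1/3; Haruki 2/45; Kenji 2/45; Midori 2/15; Reiko 2/45; Satoshi 2/15; Umeko 2/45; Yoshiko 2/45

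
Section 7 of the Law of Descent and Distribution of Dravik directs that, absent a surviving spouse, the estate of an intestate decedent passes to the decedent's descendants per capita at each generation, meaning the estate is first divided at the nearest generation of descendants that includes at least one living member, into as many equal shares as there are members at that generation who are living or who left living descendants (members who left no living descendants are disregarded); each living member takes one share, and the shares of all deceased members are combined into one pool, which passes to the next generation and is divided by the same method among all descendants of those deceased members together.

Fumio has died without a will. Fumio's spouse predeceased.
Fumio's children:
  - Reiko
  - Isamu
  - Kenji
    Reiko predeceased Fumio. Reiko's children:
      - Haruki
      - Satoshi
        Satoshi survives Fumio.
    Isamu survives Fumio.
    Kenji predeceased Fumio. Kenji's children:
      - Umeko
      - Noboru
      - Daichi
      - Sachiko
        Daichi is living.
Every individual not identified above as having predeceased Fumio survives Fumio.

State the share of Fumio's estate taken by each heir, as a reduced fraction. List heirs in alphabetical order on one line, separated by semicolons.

Daichi 1/9; Haruki 1/9; Isamu 1/3; Noboru 1/9; Sachiko 1/9; Satoshi 1/9; Umeko 1/9

There is no surviving spouse, so the entire estate passes to Fumio's descendants per capita at each generation.
At generation 1 (Reiko, Isamu, Kenji) there are 3 shares of (1)/3 = 1/3 each.
Living: Isamu — each takes 1/3.
Deceased: Reiko and Kenji. Their combined 2/3 is pooled and carried to generation 2.
At generation 2 (Haruki, Satoshi, Umeko, Noboru, Daichi, Sachiko) there are 6 shares of (2/3)/6 = 1/9 each.
Living: Haruki, Satoshi, Umeko, Noboru, Daichi, and Sachiko — each takes 1/9.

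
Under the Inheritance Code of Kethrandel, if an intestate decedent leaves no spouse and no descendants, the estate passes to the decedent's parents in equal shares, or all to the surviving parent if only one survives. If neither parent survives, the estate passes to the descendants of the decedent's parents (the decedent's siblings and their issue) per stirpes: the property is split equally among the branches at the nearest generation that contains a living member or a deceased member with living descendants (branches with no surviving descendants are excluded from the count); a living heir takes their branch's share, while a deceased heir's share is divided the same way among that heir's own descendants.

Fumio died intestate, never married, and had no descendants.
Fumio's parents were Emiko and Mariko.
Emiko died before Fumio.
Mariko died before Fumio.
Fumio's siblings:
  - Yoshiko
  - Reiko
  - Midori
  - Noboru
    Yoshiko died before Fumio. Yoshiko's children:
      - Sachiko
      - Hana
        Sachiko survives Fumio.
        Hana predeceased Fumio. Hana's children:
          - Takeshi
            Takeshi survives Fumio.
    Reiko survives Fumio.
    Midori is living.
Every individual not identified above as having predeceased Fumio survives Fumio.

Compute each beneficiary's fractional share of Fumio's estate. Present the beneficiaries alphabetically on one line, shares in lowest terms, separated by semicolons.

Midori 1/4; Noboru 1/4; Reiko 1/4; Sachiko 1/8; Takeshi 1/8

Neither parent survives and there are no descendants, so the estate passes to Fumio's siblings and their issue per stirpes.
The estate is divided into 4 equal shares of 1/4 among Yoshiko, Reiko, Midori, Noboru.
Yoshiko predeceased; the 1/4 allotted to Yoshiko's branch passes to Yoshiko's issue by representation.
The 1/4 is divided into 2 equal shares of 1/8 among Sachiko, Hana.
Sachiko is living and takes 1/8.
Hana predeceased; the 1/8 allotted to Hana's branch passes to Hana's issue by representation.
Takeshi is the sole taker at this level and receives the full 1/8.
Reiko is living and takes 1/4.
Midori is living and takes 1/4.
Noboru is living and takes 1/4.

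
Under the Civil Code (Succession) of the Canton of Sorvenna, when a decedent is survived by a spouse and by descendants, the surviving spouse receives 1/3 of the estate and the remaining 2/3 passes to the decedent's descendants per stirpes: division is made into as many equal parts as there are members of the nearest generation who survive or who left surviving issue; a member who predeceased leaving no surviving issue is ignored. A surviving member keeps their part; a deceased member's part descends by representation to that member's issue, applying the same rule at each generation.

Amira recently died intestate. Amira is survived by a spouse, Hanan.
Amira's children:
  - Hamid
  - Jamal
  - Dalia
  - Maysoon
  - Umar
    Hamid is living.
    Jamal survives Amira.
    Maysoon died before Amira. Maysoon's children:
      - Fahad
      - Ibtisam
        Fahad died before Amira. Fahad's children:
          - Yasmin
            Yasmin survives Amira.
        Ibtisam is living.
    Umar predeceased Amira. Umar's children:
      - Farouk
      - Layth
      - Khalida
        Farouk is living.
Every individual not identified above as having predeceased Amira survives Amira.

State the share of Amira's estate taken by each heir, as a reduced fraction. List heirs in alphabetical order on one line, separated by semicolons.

Dalia 2/15; Farouk 2/45; Hamid 2/15; Hanan 1/3; Ibtisam 1/15; Jamal 2/15; Khalida 2/45; Layth 2/45; Yasmin 1/15

Hanan, as surviving spouse, takes 1/3.
The remaining 2/3 passes to Amira's descendants per stirpes.
The 2/3 is divided into 5 equal shares of 2/15 among Hamid, Jamal, Dalia, Maysoon, Umar.
Hamid is living and takes 2/15.
Jamal is living and takes 2/15.
Dalia is living and takes 2/15.
Maysoon predeceased; the 2/15 allotted to Maysoon's branch passes to Maysoon's issue by representation.
The 2/15 is divided into 2 equal shares of 1/15 among Fahad, Ibtisam.
Fahad predeceased; the 1/15 allotted to Fahad's branch passes to Fahad's issue by representation.
Yasmin is the sole taker at this level and receives the full 1/15.
Ibtisam is living and takes 1/15.
Umar predeceased; the 2/15 allotted to Umar's branch passes to Umar's issue by representation.
The 2/15 is divided into 3 equal shares of 2/45 among Farouk, Layth, Khalida.
Farouk is living and takes 2/45.
Layth is living and takes 2/45.
Khalida is living and takes 2/45.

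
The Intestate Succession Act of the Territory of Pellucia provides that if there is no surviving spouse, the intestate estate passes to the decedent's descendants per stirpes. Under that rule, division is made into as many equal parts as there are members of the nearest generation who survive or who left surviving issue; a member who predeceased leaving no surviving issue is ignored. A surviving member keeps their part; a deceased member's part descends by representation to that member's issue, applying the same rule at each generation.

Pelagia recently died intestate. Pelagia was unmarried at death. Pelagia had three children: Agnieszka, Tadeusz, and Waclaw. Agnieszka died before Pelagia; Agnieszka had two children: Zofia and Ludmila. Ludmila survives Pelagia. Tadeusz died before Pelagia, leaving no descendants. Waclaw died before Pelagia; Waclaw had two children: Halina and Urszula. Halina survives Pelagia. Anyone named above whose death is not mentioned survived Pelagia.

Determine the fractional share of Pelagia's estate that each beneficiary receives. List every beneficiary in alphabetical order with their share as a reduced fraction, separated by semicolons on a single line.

There is no surviving spouse, so the entire estate passes to Pelagia's descendants per stirpes.
Tadeusz left no surviving issue, so that branch lapses and is disregarded.
The estate is divided into 2 equal shares of 1/2 among Agnieszka, Waclaw.
Agnieszka predeceased; the 1/2 allotted to Agnieszka's branch passes to Agnieszka's issue by representation.
The 1/2 is divided into 2 equal shares of 1/4 among Zofia, Ludmila.
Zofia is living and takes 1/4.
Ludmila is living and takes 1/4.
Waclaw predeceased; the 1/2 allotted to Waclaw's branch passes to Waclaw's issue by representation.
The 1/2 is divided into 2 equal shares of 1/4 among Halina, Urszula.
Halina is living and takes 1/4.
Urszula is living and takes 1/4.

Halina 1/4; Ludmila 1/4; Urszula 1/4; Zofia 1/4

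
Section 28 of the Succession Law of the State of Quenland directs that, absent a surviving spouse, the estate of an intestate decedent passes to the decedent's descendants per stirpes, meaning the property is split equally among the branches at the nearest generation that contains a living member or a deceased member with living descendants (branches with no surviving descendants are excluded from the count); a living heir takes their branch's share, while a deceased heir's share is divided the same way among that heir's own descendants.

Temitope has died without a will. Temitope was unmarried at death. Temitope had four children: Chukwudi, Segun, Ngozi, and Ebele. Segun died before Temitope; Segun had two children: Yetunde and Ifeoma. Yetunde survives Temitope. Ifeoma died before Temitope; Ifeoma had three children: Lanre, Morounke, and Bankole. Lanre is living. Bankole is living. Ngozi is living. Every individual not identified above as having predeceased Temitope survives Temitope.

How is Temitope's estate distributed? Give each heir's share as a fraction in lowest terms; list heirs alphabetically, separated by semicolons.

Bankole 1/24; Chukwudi 1/4; Ebele 1/4; Lanre 1/24; Morounke 1/24; Ngozi 1/4; Yetunde 1/8

There is no surviving spouse, so the entire estate passes to Temitope's descendants per stirpes.
The estate is divided into 4 equal shares of 1/4 among Chukwudi, Segun, Ngozi, Ebele.
Chukwudi is living and takes 1/4.
Segun predeceased; the 1/4 allotted to Segun's branch passes to Segun's issue by representation.
The 1/4 is divided into 2 equal shares of 1/8 among Yetunde, Ifeoma.
Yetunde is living and takes 1/8.
Ifeoma predeceased; the 1/8 allotted to Ifeoma's branch passes to Ifeoma's issue by representation.
The 1/8 is divided into 3 equal shares of 1/24 among Lanre, Morounke, Bankole.
Lanre is living and takes 1/24.
Morounke is living and takes 1/24.
Bankole is living and takes 1/24.
Ngozi is living and takes 1/4.
Ebele is living and takes 1/4.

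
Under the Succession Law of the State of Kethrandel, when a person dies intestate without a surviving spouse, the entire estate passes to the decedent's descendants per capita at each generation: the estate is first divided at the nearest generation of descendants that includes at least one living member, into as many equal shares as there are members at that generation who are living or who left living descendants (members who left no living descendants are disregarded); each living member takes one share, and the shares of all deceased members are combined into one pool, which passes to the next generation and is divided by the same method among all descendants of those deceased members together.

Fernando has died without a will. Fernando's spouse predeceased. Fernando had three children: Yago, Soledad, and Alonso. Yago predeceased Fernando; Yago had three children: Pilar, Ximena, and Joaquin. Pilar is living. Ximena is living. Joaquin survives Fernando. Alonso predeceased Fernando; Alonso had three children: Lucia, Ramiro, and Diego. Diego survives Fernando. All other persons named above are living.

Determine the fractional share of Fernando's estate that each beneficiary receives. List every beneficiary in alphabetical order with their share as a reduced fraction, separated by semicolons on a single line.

There is no surviving spouse, so the entire estate passes to Fernando's descendants per capita at each generation.
At generation 1 (Yago, Soledad, Alonso) there are 3 shares of (1)/3 = 1/3 each.
Living: Soledad — each takes 1/3.
Deceased: Yago and Alonso. Their combined 2/3 is pooled and carried to generation 2.
At generation 2 (Pilar, Ximena, Joaquin, Lucia, Ramiro, Diego) there are 6 shares of (2/3)/6 = 1/9 each.
Living: Pilar, Ximena, Joaquin, Lucia, Ramiro, and Diego — each takes 1/9.

Diego 1/9; Joaquin 1/9; Lucia 1/9; Pilar 1/9; Ramiro 1/9; Soledad 1/3; Ximena 1/9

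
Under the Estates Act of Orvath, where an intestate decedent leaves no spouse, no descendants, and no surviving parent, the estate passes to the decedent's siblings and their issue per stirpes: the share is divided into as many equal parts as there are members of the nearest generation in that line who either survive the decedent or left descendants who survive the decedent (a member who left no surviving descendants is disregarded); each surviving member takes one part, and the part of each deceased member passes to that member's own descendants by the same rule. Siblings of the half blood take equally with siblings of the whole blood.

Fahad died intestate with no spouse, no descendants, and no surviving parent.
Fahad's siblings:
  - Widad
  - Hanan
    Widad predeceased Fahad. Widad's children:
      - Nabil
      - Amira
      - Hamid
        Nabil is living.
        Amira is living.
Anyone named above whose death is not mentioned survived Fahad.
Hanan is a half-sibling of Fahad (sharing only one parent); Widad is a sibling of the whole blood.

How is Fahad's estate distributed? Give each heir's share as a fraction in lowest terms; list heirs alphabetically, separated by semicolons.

No spouse, descendants, or parent survives, so the estate passes to Fahad's siblings per stirpes.
Half-blood and whole-blood siblings take equally under the stated rule.
The estate is divided into 2 equal shares of 1/2 among Widad, Hanan.
Widad predeceased; the 1/2 allotted to Widad's branch passes to Widad's issue by representation.
The 1/2 is divided into 3 equal shares of 1/6 among Nabil, Amira, Hamid.
Nabil is living and takes 1/6.
Amira is living and takes 1/6.
Hamid is living and takes 1/6.
Hanan is living and takes 1/2.

Amira 1/6; Hamid 1/6; Hanan 1/2; Nabil 1/6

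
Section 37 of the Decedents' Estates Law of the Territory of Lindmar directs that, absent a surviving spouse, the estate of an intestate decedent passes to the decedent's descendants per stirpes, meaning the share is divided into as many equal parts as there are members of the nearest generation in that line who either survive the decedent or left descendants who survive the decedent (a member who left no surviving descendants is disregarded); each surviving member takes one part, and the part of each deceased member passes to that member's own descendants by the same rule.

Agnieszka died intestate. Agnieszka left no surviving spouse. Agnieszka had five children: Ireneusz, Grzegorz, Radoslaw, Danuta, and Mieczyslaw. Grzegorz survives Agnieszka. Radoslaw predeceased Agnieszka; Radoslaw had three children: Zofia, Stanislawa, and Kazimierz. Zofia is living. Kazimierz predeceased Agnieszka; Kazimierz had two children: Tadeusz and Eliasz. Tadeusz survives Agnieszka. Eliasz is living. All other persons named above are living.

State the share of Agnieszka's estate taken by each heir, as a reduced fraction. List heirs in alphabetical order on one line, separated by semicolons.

There is no surviving spouse, so the entire estate passes to Agnieszka's descendants per stirpes.
The estate is divided into 5 equal shares of 1/5 among Ireneusz, Grzegorz, Radoslaw, Danuta, Mieczyslaw.
Ireneusz is living and takes 1/5.
Grzegorz is living and takes 1/5.
Radoslaw predeceased; the 1/5 allotted to Radoslaw's branch passes to Radoslaw's issue by representation.
The 1/5 is divided into 3 equal shares of 1/15 among Zofia, Stanislawa, Kazimierz.
Zofia is living and takes 1/15.
Stanislawa is living and takes 1/15.
Kazimierz predeceased; the 1/15 allotted to Kazimierz's branch passes to Kazimierz's issue by representation.
The 1/15 is divided into 2 equal shares of 1/30 among Tadeusz, Eliasz.
Tadeusz is living and takes 1/30.
Eliasz is living and takes 1/30.
Danuta is living and takes 1/5.
Mieczyslaw is living and takes 1/5.

Danuta 1/5; Eliasz 1/30; Grzegorz 1/5; Ireneusz 1/5; Mieczyslaw 1/5; Stanislawa 1/15; Tadeusz 1/30; Zofia 1/15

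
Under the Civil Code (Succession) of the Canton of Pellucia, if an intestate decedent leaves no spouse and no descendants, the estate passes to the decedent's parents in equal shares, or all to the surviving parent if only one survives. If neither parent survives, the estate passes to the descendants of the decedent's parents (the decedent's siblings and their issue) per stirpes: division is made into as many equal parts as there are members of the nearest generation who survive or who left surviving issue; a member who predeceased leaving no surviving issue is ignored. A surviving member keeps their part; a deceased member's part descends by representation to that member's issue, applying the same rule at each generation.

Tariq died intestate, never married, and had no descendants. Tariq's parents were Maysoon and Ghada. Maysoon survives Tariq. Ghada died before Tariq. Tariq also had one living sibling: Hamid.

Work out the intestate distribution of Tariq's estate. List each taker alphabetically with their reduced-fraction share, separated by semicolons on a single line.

Only one parent, Maysoon, survives, so Maysoon takes the entire estate. The siblings take nothing because a surviving parent has priority.

Maysoon 1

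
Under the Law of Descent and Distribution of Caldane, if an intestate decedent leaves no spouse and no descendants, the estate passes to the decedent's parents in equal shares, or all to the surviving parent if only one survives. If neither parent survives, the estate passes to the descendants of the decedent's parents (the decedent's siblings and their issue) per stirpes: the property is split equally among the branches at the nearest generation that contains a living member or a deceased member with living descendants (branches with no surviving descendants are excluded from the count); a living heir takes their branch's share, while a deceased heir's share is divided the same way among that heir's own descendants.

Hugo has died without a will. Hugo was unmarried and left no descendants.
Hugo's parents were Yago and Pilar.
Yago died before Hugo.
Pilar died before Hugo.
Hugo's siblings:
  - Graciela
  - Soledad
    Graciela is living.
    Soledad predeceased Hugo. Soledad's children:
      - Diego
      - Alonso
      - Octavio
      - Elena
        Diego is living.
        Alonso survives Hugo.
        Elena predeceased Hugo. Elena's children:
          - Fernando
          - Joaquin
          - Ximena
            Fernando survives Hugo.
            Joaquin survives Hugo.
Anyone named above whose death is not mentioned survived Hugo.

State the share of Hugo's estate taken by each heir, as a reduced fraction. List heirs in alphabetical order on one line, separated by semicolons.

Neither parent survives and there are no descendants, so the estate passes to Hugo's siblings and their issue per stirpes.
The estate is divided into 2 equal shares of 1/2 among Graciela, Soledad.
Graciela is living and takes 1/2.
Soledad predeceased; the 1/2 allotted to Soledad's branch passes to Soledad's issue by representation.
The 1/2 is divided into 4 equal shares of 1/8 among Diego, Alonso, Octavio, Elena.
Diego is living and takes 1/8.
Alonso is living and takes 1/8.
Octavio is living and takes 1/8.
Elena predeceased; the 1/8 allotted to Elena's branch passes to Elena's issue by representation.
The 1/8 is divided into 3 equal shares of 1/24 among Fernando, Joaquin, Ximena.
Fernando is living and takes 1/24.
Joaquin is living and takes 1/24.
Ximena is living and takes 1/24.

Alonso 1/8; Diego 1/8; Fernando 1/24; Graciela 1/2; Joaquin 1/24; Octavio 1/8; Ximena 1/24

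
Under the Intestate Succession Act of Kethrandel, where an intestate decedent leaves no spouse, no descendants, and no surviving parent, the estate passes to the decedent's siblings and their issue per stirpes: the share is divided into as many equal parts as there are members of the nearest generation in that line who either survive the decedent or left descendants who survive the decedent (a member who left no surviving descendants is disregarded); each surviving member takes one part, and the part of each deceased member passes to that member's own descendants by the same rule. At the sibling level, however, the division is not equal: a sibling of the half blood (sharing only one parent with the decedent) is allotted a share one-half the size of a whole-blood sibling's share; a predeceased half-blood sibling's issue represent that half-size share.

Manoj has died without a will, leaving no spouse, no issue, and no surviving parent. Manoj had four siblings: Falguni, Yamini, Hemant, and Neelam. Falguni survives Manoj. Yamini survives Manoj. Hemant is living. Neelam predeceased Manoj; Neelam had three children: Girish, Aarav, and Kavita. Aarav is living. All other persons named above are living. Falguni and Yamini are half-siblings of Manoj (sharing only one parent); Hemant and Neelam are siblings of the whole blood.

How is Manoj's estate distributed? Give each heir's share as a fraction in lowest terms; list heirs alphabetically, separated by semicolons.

No spouse, descendants, or parent survives, so the estate passes to Manoj's siblings per stirpes.
Half-blood siblings count for one-half the weight of whole-blood siblings at the initial division.
Dividing 1 in proportion to weights (total weight 3): Falguni (weight 1/2) → 1/6; Yamini (weight 1/2) → 1/6; Hemant (weight 1) → 1/3; Neelam (weight 1) → 1/3.
Falguni is living and takes 1/6.
Yamini is living and takes 1/6.
Hemant is living and takes 1/3.
Neelam predeceased; the 1/3 allotted to Neelam's branch passes to Neelam's issue by representation.
The 1/3 is divided into 3 equal shares of 1/9 among Girish, Aarav, Kavita.
Girish is living and takes 1/9.
Aarav is living and takes 1/9.
Kavita is living and takes 1/9.

Aarav 1/9; Falguni 1/6; Girish 1/9; Hemant 1/3; Kavita 1/9; Yamini 1/6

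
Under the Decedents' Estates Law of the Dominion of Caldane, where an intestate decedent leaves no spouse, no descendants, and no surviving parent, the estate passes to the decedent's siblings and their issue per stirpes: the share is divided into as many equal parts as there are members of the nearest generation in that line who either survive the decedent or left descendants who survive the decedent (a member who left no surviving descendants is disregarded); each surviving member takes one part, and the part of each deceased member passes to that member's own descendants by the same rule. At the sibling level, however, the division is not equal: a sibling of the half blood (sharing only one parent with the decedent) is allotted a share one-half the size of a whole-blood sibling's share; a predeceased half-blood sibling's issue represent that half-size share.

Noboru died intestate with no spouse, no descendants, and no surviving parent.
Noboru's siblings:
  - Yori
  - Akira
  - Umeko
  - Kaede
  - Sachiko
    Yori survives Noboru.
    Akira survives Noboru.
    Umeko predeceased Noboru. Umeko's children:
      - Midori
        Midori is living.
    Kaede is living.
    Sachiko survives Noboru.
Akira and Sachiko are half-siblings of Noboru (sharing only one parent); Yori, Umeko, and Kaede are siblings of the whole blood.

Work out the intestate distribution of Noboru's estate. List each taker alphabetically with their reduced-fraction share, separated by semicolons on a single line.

No spouse, descendants, or parent survives, so the estate passes to Noboru's siblings per stirpes.
Half-blood siblings count for one-half the weight of whole-blood siblings at the initial division.
Dividing 1 in proportion to weights (total weight 4): Yori (weight 1) → 1/4; Akira (weight 1/2) → 1/8; Umeko (weight 1) → 1/4; Kaede (weight 1) → 1/4; Sachiko (weight 1/2) → 1/8.
Yori is living and takes 1/4.
Akira is living and takes 1/8.
Umeko predeceased; the 1/4 allotted to Umeko's branch passes to Umeko's issue by representation.
Midori is the sole taker at this level and receives the full 1/4.
Kaede is living and takes 1/4.
Sachiko is living and takes 1/8.

Akira 1/8; Kaede 1/4; Midori 1/4; Sachiko 1/8; Yori 1/4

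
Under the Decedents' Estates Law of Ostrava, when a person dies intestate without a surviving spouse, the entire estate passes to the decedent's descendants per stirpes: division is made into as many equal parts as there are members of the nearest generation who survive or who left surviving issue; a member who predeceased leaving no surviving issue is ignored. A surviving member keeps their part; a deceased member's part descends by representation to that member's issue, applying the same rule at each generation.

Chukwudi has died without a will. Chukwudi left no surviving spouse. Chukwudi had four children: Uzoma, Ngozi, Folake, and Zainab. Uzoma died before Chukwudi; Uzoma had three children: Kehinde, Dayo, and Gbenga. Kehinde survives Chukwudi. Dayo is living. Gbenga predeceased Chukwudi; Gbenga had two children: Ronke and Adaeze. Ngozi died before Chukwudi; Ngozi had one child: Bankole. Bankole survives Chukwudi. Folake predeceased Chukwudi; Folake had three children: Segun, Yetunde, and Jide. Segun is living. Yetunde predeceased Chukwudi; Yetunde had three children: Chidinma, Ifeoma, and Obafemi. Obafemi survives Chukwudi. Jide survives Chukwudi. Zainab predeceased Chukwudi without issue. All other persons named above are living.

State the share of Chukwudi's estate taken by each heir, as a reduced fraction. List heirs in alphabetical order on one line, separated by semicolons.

Adaeze 1/18; Bankole 1/3; Chidinma 1/27; Dayo 1/9; Ifeoma 1/27; Jide 1/9; Kehinde 1/9; Obafemi 1/27; Ronke 1/18; Segun 1/9

There is no surviving spouse, so the entire estate passes to Chukwudi's descendants per stirpes.
Zainab left no surviving issue, so that branch lapses and is disregarded.
The estate is divided into 3 equal shares of 1/3 among Uzoma, Ngozi, Folake.
Uzoma predeceased; the 1/3 allotted to Uzoma's branch passes to Uzoma's issue by representation.
The 1/3 is divided into 3 equal shares of 1/9 among Kehinde, Dayo, Gbenga.
Kehinde is living and takes 1/9.
Dayo is living and takes 1/9.
Gbenga predeceased; the 1/9 allotted to Gbenga's branch passes to Gbenga's issue by representation.
The 1/9 is divided into 2 equal shares of 1/18 among Ronke, Adaeze.
Ronke is living and takes 1/18.
Adaeze is living and takes 1/18.
Ngozi predeceased; the 1/3 allotted to Ngozi's branch passes to Ngozi's issue by representation.
Bankole is the sole taker at this level and receives the full 1/3.
Folake predeceased; the 1/3 allotted to Folake's branch passes to Folake's issue by representation.
The 1/3 is divided into 3 equal shares of 1/9 among Segun, Yetunde, Jide.
Segun is living and takes 1/9.
Yetunde predeceased; the 1/9 allotted to Yetunde's branch passes to Yetunde's issue by representation.
The 1/9 is divided into 3 equal shares of 1/27 among Chidinma, Ifeoma, Obafemi.
Chidinma is living and takes 1/27.
Ifeoma is living and takes 1/27.
Obafemi is living and takes 1/27.
Jide is living and takes 1/9.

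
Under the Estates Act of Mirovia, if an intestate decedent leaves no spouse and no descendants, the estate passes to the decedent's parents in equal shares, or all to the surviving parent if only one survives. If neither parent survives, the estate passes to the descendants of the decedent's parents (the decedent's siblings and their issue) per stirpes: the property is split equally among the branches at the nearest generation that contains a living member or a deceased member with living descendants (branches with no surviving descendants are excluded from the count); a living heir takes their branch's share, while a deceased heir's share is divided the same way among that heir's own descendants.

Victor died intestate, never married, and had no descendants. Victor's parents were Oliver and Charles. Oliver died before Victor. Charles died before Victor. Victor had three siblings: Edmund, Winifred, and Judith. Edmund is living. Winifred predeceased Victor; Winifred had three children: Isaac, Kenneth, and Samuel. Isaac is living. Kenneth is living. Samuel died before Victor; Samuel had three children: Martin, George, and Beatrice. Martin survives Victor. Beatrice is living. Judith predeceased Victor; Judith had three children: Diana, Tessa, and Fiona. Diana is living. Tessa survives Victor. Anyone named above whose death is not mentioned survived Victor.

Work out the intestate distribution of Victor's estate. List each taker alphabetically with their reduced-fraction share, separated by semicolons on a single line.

Beatrice 1/27; Diana 1/9; Edmund 1/3; Fiona 1/9; George 1/27; Isaac 1/9; Kenneth 1/9; Martin 1/27; Tessa 1/9

Neither parent survives and there are no descendants, so the estate passes to Victor's siblings and their issue per stirpes.
The estate is divided into 3 equal shares of 1/3 among Edmund, Winifred, Judith.
Edmund is living and takes 1/3.
Winifred predeceased; the 1/3 allotted to Winifred's branch passes to Winifred's issue by representation.
The 1/3 is divided into 3 equal shares of 1/9 among Isaac, Kenneth, Samuel.
Isaac is living and takes 1/9.
Kenneth is living and takes 1/9.
Samuel predeceased; the 1/9 allotted to Samuel's branch passes to Samuel's issue by representation.
The 1/9 is divided into 3 equal shares of 1/27 among Martin, George, Beatrice.
Martin is living and takes 1/27.
George is living and takes 1/27.
Beatrice is living and takes 1/27.
Judith predeceased; the 1/3 allotted to Judith's branch passes to Judith's issue by representation.
The 1/3 is divided into 3 equal shares of 1/9 among Diana, Tessa, Fiona.
Diana is living and takes 1/9.
Tessa is living and takes 1/9.
Fiona is living and takes 1/9.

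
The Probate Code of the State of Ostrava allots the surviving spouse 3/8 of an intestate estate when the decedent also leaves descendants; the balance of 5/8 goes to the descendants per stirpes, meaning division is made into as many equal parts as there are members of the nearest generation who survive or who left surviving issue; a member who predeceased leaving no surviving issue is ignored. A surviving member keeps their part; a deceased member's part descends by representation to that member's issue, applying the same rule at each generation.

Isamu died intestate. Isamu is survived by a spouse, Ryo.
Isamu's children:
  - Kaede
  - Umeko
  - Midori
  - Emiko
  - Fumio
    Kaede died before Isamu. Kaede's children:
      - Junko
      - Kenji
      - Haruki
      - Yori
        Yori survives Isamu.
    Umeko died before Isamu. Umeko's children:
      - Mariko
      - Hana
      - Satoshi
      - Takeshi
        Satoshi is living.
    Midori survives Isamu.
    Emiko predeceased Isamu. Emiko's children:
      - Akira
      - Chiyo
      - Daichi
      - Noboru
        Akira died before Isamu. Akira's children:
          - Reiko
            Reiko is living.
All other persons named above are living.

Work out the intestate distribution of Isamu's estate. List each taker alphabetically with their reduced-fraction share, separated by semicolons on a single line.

Ryo, as surviving spouse, takes 3/8.
The remaining 5/8 passes to Isamu's descendants per stirpes.
The 5/8 is divided into 5 equal shares of 1/8 among Kaede, Umeko, Midori, Emiko, Fumio.
Kaede predeceased; the 1/8 allotted to Kaede's branch passes to Kaede's issue by representation.
The 1/8 is divided into 4 equal shares of 1/32 among Junko, Kenji, Haruki, Yori.
Junko is living and takes 1/32.
Kenji is living and takes 1/32.
Haruki is living and takes 1/32.
Yori is living and takes 1/32.
Umeko predeceased; the 1/8 allotted to Umeko's branch passes to Umeko's issue by representation.
The 1/8 is divided into 4 equal shares of 1/32 among Mariko, Hana, Satoshi, Takeshi.
Mariko is living and takes 1/32.
Hana is living and takes 1/32.
Satoshi is living and takes 1/32.
Takeshi is living and takes 1/32.
Midori is living and takes 1/8.
Emiko predeceased; the 1/8 allotted to Emiko's branch passes to Emiko's issue by representation.
The 1/8 is divided into 4 equal shares of 1/32 among Akira, Chiyo, Daichi, Noboru.
Akira predeceased; the 1/32 allotted to Akira's branch passes to Akira's issue by representation.
Reiko is the sole taker at this level and receives the full 1/32.
Chiyo is living and takes 1/32.
Daichi is living and takes 1/32.
Noboru is living and takes 1/32.
Fumio is living and takes 1/8.

Chiyo 1/32; Daichi 1/32; Fumio 1/8; Hana 1/32; Haruki 1/32; Junko 1/32; Kenji 1/32; Mariko 1/32; Midori 1/8; Noboru 1/32; Reiko 1/32; Ryo 3/8; Satoshi 1/32; Takeshi 1/32; Yori 1/32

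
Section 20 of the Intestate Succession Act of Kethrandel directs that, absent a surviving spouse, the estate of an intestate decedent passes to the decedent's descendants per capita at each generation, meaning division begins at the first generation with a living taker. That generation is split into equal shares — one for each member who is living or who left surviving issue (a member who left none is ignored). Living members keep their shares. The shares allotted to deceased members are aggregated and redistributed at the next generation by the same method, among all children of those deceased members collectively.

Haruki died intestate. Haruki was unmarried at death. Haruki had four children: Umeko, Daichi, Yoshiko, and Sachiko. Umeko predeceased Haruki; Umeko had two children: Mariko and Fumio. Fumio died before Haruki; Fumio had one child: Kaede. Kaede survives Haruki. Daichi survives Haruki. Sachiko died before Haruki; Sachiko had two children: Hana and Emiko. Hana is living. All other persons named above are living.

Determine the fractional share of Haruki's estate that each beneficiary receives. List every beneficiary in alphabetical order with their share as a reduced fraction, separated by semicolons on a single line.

Daichi 1/4; Emiko 1/8; Hana 1/8; Kaede 1/8; Mariko 1/8; Yoshiko 1/4

There is no surviving spouse, so the entire estate passes to Haruki's descendants per capita at each generation.
At generation 1 (Umeko, Daichi, Yoshiko, Sachiko) there are 4 shares of (1)/4 = 1/4 each.
Living: Daichi and Yoshiko — each takes 1/4.
Deceased: Umeko and Sachiko. Their combined 1/2 is pooled and carried to generation 2.
At generation 2 (Mariko, Fumio, Hana, Emiko) there are 4 shares of (1/2)/4 = 1/8 each.
Living: Mariko, Hana, and Emiko — each takes 1/8.
Deceased: Fumio. That 1/8 share is carried to generation 3.
At generation 3 (Kaede) there are 1 shares of (1/8)/1 = 1/8 each.
Living: Kaede — each takes 1/8.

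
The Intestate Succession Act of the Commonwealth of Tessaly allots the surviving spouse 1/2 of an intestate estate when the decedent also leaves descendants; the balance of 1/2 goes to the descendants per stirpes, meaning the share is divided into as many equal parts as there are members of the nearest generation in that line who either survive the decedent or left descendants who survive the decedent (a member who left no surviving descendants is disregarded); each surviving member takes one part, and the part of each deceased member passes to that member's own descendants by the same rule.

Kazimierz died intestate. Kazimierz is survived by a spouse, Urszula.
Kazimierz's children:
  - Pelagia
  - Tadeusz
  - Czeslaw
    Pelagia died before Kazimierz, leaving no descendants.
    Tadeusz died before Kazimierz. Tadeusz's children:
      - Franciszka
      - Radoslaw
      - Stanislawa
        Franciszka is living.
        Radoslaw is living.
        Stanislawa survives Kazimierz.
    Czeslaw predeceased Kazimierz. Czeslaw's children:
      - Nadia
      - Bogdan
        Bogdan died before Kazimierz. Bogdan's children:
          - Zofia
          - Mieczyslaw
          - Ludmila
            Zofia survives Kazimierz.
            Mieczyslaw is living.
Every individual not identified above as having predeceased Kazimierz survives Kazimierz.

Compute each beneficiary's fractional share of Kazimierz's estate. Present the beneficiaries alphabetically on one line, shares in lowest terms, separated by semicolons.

Urszula, as surviving spouse, takes 1/2.
The remaining 1/2 passes to Kazimierz's descendants per stirpes.
Pelagia left no surviving issue, so that branch lapses and is disregarded.
The 1/2 is divided into 2 equal shares of 1/4 among Tadeusz, Czeslaw.
Tadeusz predeceased; the 1/4 allotted to Tadeusz's branch passes to Tadeusz's issue by representation.
The 1/4 is divided into 3 equal shares of 1/12 among Franciszka, Radoslaw, Stanislawa.
Franciszka is living and takes 1/12.
Radoslaw is living and takes 1/12.
Stanislawa is living and takes 1/12.
Czeslaw predeceased; the 1/4 allotted to Czeslaw's branch passes to Czeslaw's issue by representation.
The 1/4 is divided into 2 equal shares of 1/8 among Nadia, Bogdan.
Nadia is living and takes 1/8.
Bogdan predeceased; the 1/8 allotted to Bogdan's branch passes to Bogdan's issue by representation.
The 1/8 is divided into 3 equal shares of 1/24 among Zofia, Mieczyslaw, Ludmila.
Zofia is living and takes 1/24.
Mieczyslaw is living and takes 1/24.
Ludmila is living and takes 1/24.

Franciszka 1/12; Ludmila 1/24; Mieczyslaw 1/24; Nadia 1/8; Radoslaw 1/12; Stanislawa 1/12; Urszula 1/2; Zofia 1/24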